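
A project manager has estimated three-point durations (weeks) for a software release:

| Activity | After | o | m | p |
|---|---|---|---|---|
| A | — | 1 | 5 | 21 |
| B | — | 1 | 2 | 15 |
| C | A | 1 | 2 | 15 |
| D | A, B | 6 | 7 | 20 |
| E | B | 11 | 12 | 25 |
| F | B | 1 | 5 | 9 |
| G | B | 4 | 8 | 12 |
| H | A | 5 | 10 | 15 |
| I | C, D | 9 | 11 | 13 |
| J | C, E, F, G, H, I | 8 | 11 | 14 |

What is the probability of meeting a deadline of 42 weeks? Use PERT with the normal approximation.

0.827

te_A = (1 + 4·5 + 21)/6 = 42/6 = 7; σ²_A = ((21−1)/6)² = 11.111
te_B = (1 + 4·2 + 15)/6 = 24/6 = 4; σ²_B = ((15−1)/6)² = 5.444
te_C = (1 + 4·2 + 15)/6 = 24/6 = 4; σ²_C = ((15−1)/6)² = 5.444
te_D = (6 + 4·7 + 20)/6 = 54/6 = 9; σ²_D = ((20−6)/6)² = 5.444
te_E = (11 + 4·12 + 25)/6 = 84/6 = 14; σ²_E = ((25−11)/6)² = 5.444
te_F = (1 + 4·5 + 9)/6 = 30/6 = 5; σ²_F = ((9−1)/6)² = 1.778
te_G = (4 + 4·8 + 12)/6 = 48/6 = 8; σ²_G = ((12−4)/6)² = 1.778
te_H = (5 + 4·10 + 15)/6 = 60/6 = 10; σ²_H = ((15−5)/6)² = 2.778
te_I = (9 + 4·11 + 13)/6 = 66/6 = 11; σ²_I = ((13−9)/6)² = 0.444
te_J = (8 + 4·11 + 14)/6 = 66/6 = 11; σ²_J = ((14−8)/6)² = 1.000

Forward pass:
ES_A = 0; EF_A = 7
ES_B = 0; EF_B = 4
ES_C = 7; EF_C = 7+4 = 11
ES_D = max(EF_A=7, EF_B=4) = 7; EF_D = 7+9 = 16
ES_E = 4; EF_E = 4+14 = 18
ES_F = 4; EF_F = 4+5 = 9
ES_G = 4; EF_G = 4+8 = 12
ES_H = 7; EF_H = 7+10 = 17
ES_I = max(EF_C=11, EF_D=16) = 16; EF_I = 16+11 = 27
ES_J = max(EF_C=11, EF_E=18, EF_F=9, EF_G=12, EF_H=17, EF_I=27) = 27; EF_J = 27+11 = 38
Expected project duration μ = 38 weeks. Critical path: A → D → I → J.

Variance along critical path = 11.111 + 5.444 + 0.444 + 1.000 = 18.000; σ = √18.000 = 4.243 weeks.
Z = (42 − 38) / 4.243 = 0.943
P(T ≤ 42) = Φ(0.943) ≈ 0.827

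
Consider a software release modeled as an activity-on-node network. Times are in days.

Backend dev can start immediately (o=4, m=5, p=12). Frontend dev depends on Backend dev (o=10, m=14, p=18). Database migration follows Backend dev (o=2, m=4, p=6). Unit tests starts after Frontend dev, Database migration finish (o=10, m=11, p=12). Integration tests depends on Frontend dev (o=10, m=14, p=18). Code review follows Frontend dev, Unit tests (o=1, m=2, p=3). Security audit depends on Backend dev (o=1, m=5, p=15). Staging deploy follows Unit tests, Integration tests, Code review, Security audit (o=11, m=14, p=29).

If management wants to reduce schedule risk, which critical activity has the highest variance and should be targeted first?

te_Backend dev = (4 + 4·5 + 12)/6 = 36/6 = 6; σ²_Backend dev = ((12−4)/6)² = 1.778
te_Frontend dev = (10 + 4·14 + 18)/6 = 84/6 = 14; σ²_Frontend dev = ((18−10)/6)² = 1.778
te_Database migration = (2 + 4·4 + 6)/6 = 24/6 = 4; σ²_Database migration = ((6−2)/6)² = 0.444
te_Unit tests = (10 + 4·11 + 12)/6 = 66/6 = 11; σ²_Unit tests = ((12−10)/6)² = 0.111
te_Integration tests = (10 + 4·14 + 18)/6 = 84/6 = 14; σ²_Integration tests = ((18−10)/6)² = 1.778
te_Code review = (1 + 4·2 + 3)/6 = 12/6 = 2; σ²_Code review = ((3−1)/6)² = 0.111
te_Security audit = (1 + 4·5 + 15)/6 = 36/6 = 6; σ²_Security audit = ((15−1)/6)² = 5.444
te_Staging deploy = (11 + 4·14 + 29)/6 = 96/6 = 16; σ²_Staging deploy = ((29−11)/6)² = 9.000

Forward pass:
ES_Backend dev = 0; EF_Backend dev = 6
ES_Frontend dev = 6; EF_Frontend dev = 6+14 = 20
ES_Database migration = 6; EF_Database migration = 6+4 = 10
ES_Unit tests = max(EF_Frontend dev=20, EF_Database migration=10) = 20; EF_Unit tests = 20+11 = 31
ES_Integration tests = 20; EF_Integration tests = 20+14 = 34
ES_Code review = max(EF_Frontend dev=20, EF_Unit tests=31) = 31; EF_Code review = 31+2 = 33
ES_Security audit = 6; EF_Security audit = 6+6 = 12
ES_Staging deploy = max(EF_Unit tests=31, EF_Integration tests=34, EF_Code review=33, EF_Security audit=12) = 34; EF_Staging deploy = 34+16 = 50
Expected project duration μ = 50 days. Critical path: Backend dev → Frontend dev → Integration tests → Staging deploy.

Variances on critical path: σ²_Backend dev=1.778, σ²_Frontend dev=1.778, σ²_Integration tests=1.778, σ²_Staging deploy=9.000.
Largest is σ²_Staging deploy = 9.000.

Staging deploy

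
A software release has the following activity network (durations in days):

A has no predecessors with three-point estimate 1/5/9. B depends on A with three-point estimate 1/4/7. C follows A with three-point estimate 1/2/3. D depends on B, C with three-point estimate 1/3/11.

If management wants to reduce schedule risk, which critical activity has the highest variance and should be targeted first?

te_A = (1 + 4·5 + 9)/6 = 30/6 = 5; σ²_A = ((9−1)/6)² = 1.778
te_B = (1 + 4·4 + 7)/6 = 24/6 = 4; σ²_B = ((7−1)/6)² = 1.000
te_C = (1 + 4·2 + 3)/6 = 12/6 = 2; σ²_C = ((3−1)/6)² = 0.111
te_D = (1 + 4·3 + 11)/6 = 24/6 = 4; σ²_D = ((11−1)/6)² = 2.778

Forward pass:
ES_A = 0; EF_A = 5
ES_B = 5; EF_B = 5+4 = 9
ES_C = 5; EF_C = 5+2 = 7
ES_D = max(EF_B=9, EF_C=7) = 9; EF_D = 9+4 = 13
Expected project duration μ = 13 days. Critical path: A → B → D.

Variances on critical path: σ²_A=1.778, σ²_B=1.000, σ²_D=2.778.
Largest is σ²_D = 2.778.

D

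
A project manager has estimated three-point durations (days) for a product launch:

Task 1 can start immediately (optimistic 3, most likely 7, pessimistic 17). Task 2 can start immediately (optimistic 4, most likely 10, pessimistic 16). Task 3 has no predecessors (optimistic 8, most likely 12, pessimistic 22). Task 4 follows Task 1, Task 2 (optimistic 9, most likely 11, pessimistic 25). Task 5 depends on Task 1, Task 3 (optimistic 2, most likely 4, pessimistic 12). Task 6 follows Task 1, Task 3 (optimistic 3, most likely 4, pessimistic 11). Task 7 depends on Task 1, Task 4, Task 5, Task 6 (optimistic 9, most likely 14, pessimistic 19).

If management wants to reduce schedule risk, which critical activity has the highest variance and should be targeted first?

te_Task 1 = (3 + 4·7 + 17)/6 = 48/6 = 8; σ²_Task 1 = ((17−3)/6)² = 5.444
te_Task 2 = (4 + 4·10 + 16)/6 = 60/6 = 10; σ²_Task 2 = ((16−4)/6)² = 4.000
te_Task 3 = (8 + 4·12 + 22)/6 = 78/6 = 13; σ²_Task 3 = ((22−8)/6)² = 5.444
te_Task 4 = (9 + 4·11 + 25)/6 = 78/6 = 13; σ²_Task 4 = ((25−9)/6)² = 7.111
te_Task 5 = (2 + 4·4 + 12)/6 = 30/6 = 5; σ²_Task 5 = ((12−2)/6)² = 2.778
te_Task 6 = (3 + 4·4 + 11)/6 = 30/6 = 5; σ²_Task 6 = ((11−3)/6)² = 1.778
te_Task 7 = (9 + 4·14 + 19)/6 = 84/6 = 14; σ²_Task 7 = ((19−9)/6)² = 2.778

Forward pass:
ES_Task 1 = 0; EF_Task 1 = 8
ES_Task 2 = 0; EF_Task 2 = 10
ES_Task 3 = 0; EF_Task 3 = 13
ES_Task 4 = max(EF_Task 1=8, EF_Task 2=10) = 10; EF_Task 4 = 10+13 = 23
ES_Task 5 = max(EF_Task 1=8, EF_Task 3=13) = 13; EF_Task 5 = 13+5 = 18
ES_Task 6 = max(EF_Task 1=8, EF_Task 3=13) = 13; EF_Task 6 = 13+5 = 18
ES_Task 7 = max(EF_Task 1=8, EF_Task 4=23, EF_Task 5=18, EF_Task 6=18) = 23; EF_Task 7 = 23+14 = 37
Expected project duration μ = 37 days. Critical path: Task 2 → Task 4 → Task 7.

Variances on critical path: σ²_Task 2=4.000, σ²_Task 4=7.111, σ²_Task 7=2.778.
Largest is σ²_Task 4 = 7.111.

Task 4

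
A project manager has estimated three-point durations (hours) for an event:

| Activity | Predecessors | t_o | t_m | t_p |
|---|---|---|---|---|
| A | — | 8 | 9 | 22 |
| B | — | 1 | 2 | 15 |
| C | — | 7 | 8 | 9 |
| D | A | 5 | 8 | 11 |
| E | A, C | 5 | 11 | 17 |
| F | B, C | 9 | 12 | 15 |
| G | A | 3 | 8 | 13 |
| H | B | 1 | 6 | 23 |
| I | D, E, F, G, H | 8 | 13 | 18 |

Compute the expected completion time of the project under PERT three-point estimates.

te_A = (8 + 4·9 + 22)/6 = 66/6 = 11
te_B = (1 + 4·2 + 15)/6 = 24/6 = 4
te_C = (7 + 4·8 + 9)/6 = 48/6 = 8
te_D = (5 + 4·8 + 11)/6 = 48/6 = 8
te_E = (5 + 4·11 + 17)/6 = 66/6 = 11
te_F = (9 + 4·12 + 15)/6 = 72/6 = 12
te_G = (3 + 4·8 + 13)/6 = 48/6 = 8
te_H = (1 + 4·6 + 23)/6 = 48/6 = 8
te_I = (8 + 4·13 + 18)/6 = 78/6 = 13

Forward pass:
ES_A = 0; EF_A = 11
ES_B = 0; EF_B = 4
ES_C = 0; EF_C = 8
ES_D = 11; EF_D = 11+8 = 19
ES_E = max(EF_A=11, EF_C=8) = 11; EF_E = 11+11 = 22
ES_F = max(EF_B=4, EF_C=8) = 8; EF_F = 8+12 = 20
ES_G = 11; EF_G = 11+8 = 19
ES_H = 4; EF_H = 4+8 = 12
ES_I = max(EF_D=19, EF_E=22, EF_F=20, EF_G=19, EF_H=12) = 22; EF_I = 22+13 = 35
Expected project duration μ = 35 hours. Critical path: A → E → I.

35 hours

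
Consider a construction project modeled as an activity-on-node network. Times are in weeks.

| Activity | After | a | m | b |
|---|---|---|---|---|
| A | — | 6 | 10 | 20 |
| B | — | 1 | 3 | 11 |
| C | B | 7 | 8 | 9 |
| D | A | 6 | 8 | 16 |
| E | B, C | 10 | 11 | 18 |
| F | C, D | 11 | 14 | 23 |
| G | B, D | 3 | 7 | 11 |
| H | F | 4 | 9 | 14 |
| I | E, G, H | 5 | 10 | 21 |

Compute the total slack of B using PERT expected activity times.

te_A = (6 + 4·10 + 20)/6 = 66/6 = 11
te_B = (1 + 4·3 + 11)/6 = 24/6 = 4
te_C = (7 + 4·8 + 9)/6 = 48/6 = 8
te_D = (6 + 4·8 + 16)/6 = 54/6 = 9
te_E = (10 + 4·11 + 18)/6 = 72/6 = 12
te_F = (11 + 4·14 + 23)/6 = 90/6 = 15
te_G = (3 + 4·7 + 11)/6 = 42/6 = 7
te_H = (4 + 4·9 + 14)/6 = 54/6 = 9
te_I = (5 + 4·10 + 21)/6 = 66/6 = 11

Forward pass:
ES_A = 0; EF_A = 11
ES_B = 0; EF_B = 4
ES_C = 4; EF_C = 4+8 = 12
ES_D = 11; EF_D = 11+9 = 20
ES_E = max(EF_B=4, EF_C=12) = 12; EF_E = 12+12 = 24
ES_F = max(EF_C=12, EF_D=20) = 20; EF_F = 20+15 = 35
ES_G = max(EF_B=4, EF_D=20) = 20; EF_G = 20+7 = 27
ES_H = 35; EF_H = 35+9 = 44
ES_I = max(EF_E=24, EF_G=27, EF_H=44) = 44; EF_I = 44+11 = 55
Expected project duration μ = 55 weeks. Critical path: A → D → F → H → I.

Backward pass:
LF_I = 55; LS_I = 55−11 = 44
LF_H = LS_I = 44; LS_H = 44−9 = 35
LF_G = LS_I = 44; LS_G = 44−7 = 37
LF_F = LS_H = 35; LS_F = 35−15 = 20
LF_E = LS_I = 44; LS_E = 44−12 = 32
LF_D = min(LS_F=20, LS_G=37) = 20; LS_D = 20−9 = 11
LF_C = min(LS_E=32, LS_F=20) = 20; LS_C = 20−8 = 12
LF_B = min(LS_C=12, LS_E=32, LS_G=37) = 12; LS_B = 12−4 = 8
LF_A = LS_D = 11; LS_A = 11−11 = 0
Slack_B = LS_B − ES_B = 8 − 0 = 8

8 weeks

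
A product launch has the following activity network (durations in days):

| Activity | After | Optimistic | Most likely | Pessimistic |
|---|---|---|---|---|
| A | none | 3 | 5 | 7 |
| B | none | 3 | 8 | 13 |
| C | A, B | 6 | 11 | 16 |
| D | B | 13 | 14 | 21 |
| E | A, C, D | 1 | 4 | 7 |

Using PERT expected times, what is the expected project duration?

27 days

te_A = (3 + 4·5 + 7)/6 = 30/6 = 5
te_B = (3 + 4·8 + 13)/6 = 48/6 = 8
te_C = (6 + 4·11 + 16)/6 = 66/6 = 11
te_D = (13 + 4·14 + 21)/6 = 90/6 = 15
te_E = (1 + 4·4 + 7)/6 = 24/6 = 4

Forward pass:
ES_A = 0; EF_A = 5
ES_B = 0; EF_B = 8
ES_C = max(EF_A=5, EF_B=8) = 8; EF_C = 8+11 = 19
ES_D = 8; EF_D = 8+15 = 23
ES_E = max(EF_A=5, EF_C=19, EF_D=23) = 23; EF_E = 23+4 = 27
Expected project duration μ = 27 days. Critical path: B → D → E.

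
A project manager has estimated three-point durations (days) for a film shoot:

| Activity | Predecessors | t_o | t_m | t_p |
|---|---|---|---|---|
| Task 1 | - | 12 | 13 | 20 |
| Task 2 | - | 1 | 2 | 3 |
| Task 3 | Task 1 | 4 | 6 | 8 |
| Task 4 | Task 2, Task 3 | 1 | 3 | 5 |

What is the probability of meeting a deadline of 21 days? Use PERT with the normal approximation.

te_Task 1 = (12 + 4·13 + 20)/6 = 84/6 = 14; σ²_Task 1 = ((20−12)/6)² = 1.778
te_Task 2 = (1 + 4·2 + 3)/6 = 12/6 = 2; σ²_Task 2 = ((3−1)/6)² = 0.111
te_Task 3 = (4 + 4·6 + 8)/6 = 36/6 = 6; σ²_Task 3 = ((8−4)/6)² = 0.444
te_Task 4 = (1 + 4·3 + 5)/6 = 18/6 = 3; σ²_Task 4 = ((5−1)/6)² = 0.444

Forward pass:
ES_Task 1 = 0; EF_Task 1 = 14
ES_Task 2 = 0; EF_Task 2 = 2
ES_Task 3 = 14; EF_Task 3 = 14+6 = 20
ES_Task 4 = max(EF_Task 2=2, EF_Task 3=20) = 20; EF_Task 4 = 20+3 = 23
Expected project duration μ = 23 days. Critical path: Task 1 → Task 3 → Task 4.

Variance along critical path = 1.778 + 0.444 + 0.444 = 2.667; σ = √2.667 = 1.633 days.
Z = (21 − 23) / 1.633 = -1.225
P(T ≤ 21) = Φ(-1.225) ≈ 0.110

0.110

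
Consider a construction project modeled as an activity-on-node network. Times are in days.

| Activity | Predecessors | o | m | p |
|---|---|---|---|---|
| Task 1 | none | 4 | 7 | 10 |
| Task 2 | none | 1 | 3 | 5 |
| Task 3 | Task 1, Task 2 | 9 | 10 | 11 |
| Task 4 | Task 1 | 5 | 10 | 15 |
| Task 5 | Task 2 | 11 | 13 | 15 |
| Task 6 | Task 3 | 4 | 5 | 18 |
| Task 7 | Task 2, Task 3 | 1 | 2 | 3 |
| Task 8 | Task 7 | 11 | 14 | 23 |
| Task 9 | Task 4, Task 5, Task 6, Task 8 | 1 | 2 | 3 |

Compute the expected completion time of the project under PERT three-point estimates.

36 days

te_Task 1 = (4 + 4·7 + 10)/6 = 42/6 = 7
te_Task 2 = (1 + 4·3 + 5)/6 = 18/6 = 3
te_Task 3 = (9 + 4·10 + 11)/6 = 60/6 = 10
te_Task 4 = (5 + 4·10 + 15)/6 = 60/6 = 10
te_Task 5 = (11 + 4·13 + 15)/6 = 78/6 = 13
te_Task 6 = (4 + 4·5 + 18)/6 = 42/6 = 7
te_Task 7 = (1 + 4·2 + 3)/6 = 12/6 = 2
te_Task 8 = (11 + 4·14 + 23)/6 = 90/6 = 15
te_Task 9 = (1 + 4·2 + 3)/6 = 12/6 = 2

Forward pass:
ES_Task 1 = 0; EF_Task 1 = 7
ES_Task 2 = 0; EF_Task 2 = 3
ES_Task 3 = max(EF_Task 1=7, EF_Task 2=3) = 7; EF_Task 3 = 7+10 = 17
ES_Task 4 = 7; EF_Task 4 = 7+10 = 17
ES_Task 5 = 3; EF_Task 5 = 3+13 = 16
ES_Task 6 = 17; EF_Task 6 = 17+7 = 24
ES_Task 7 = max(EF_Task 2=3, EF_Task 3=17) = 17; EF_Task 7 = 17+2 = 19
ES_Task 8 = 19; EF_Task 8 = 19+15 = 34
ES_Task 9 = max(EF_Task 4=17, EF_Task 5=16, EF_Task 6=24, EF_Task 8=34) = 34; EF_Task 9 = 34+2 = 36
Expected project duration μ = 36 days. Critical path: Task 1 → Task 3 → Task 7 → Task 8 → Task 9.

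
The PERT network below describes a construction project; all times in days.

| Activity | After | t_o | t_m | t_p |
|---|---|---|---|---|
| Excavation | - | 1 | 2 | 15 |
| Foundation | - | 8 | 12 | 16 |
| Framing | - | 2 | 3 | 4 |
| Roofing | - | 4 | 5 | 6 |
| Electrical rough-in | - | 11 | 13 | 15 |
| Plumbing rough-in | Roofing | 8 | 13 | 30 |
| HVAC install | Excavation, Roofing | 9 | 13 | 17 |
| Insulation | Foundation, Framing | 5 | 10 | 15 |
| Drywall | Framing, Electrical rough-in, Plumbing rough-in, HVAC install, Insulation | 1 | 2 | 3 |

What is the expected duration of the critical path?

te_Excavation = (1 + 4·2 + 15)/6 = 24/6 = 4
te_Foundation = (8 + 4·12 + 16)/6 = 72/6 = 12
te_Framing = (2 + 4·3 + 4)/6 = 18/6 = 3
te_Roofing = (4 + 4·5 + 6)/6 = 30/6 = 5
te_Electrical rough-in = (11 + 4·13 + 15)/6 = 78/6 = 13
te_Plumbing rough-in = (8 + 4·13 + 30)/6 = 90/6 = 15
te_HVAC install = (9 + 4·13 + 17)/6 = 78/6 = 13
te_Insulation = (5 + 4·10 + 15)/6 = 60/6 = 10
te_Drywall = (1 + 4·2 + 3)/6 = 12/6 = 2

Forward pass:
ES_Excavation = 0; EF_Excavation = 4
ES_Foundation = 0; EF_Foundation = 12
ES_Framing = 0; EF_Framing = 3
ES_Roofing = 0; EF_Roofing = 5
ES_Electrical rough-in = 0; EF_Electrical rough-in = 13
ES_Plumbing rough-in = 5; EF_Plumbing rough-in = 5+15 = 20
ES_HVAC install = max(EF_Excavation=4, EF_Roofing=5) = 5; EF_HVAC install = 5+13 = 18
ES_Insulation = max(EF_Foundation=12, EF_Framing=3) = 12; EF_Insulation = 12+10 = 22
ES_Drywall = max(EF_Framing=3, EF_Electrical rough-in=13, EF_Plumbing rough-in=20, EF_HVAC install=18, EF_Insulation=22) = 22; EF_Drywall = 22+2 = 24
Expected project duration μ = 24 days. Critical path: Foundation → Insulation → Drywall.

24 days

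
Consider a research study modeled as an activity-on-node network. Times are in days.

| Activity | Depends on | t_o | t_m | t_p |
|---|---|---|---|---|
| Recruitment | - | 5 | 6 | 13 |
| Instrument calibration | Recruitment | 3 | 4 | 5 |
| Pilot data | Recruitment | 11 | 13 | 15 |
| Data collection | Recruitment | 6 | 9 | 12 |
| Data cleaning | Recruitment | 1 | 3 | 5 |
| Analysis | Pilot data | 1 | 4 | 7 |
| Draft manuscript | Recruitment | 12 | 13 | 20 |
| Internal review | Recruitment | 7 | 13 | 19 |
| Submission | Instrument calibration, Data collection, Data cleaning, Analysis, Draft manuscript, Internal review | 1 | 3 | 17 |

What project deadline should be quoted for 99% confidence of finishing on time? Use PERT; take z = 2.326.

te_Recruitment = (5 + 4·6 + 13)/6 = 42/6 = 7; σ²_Recruitment = ((13−5)/6)² = 1.778
te_Instrument calibration = (3 + 4·4 + 5)/6 = 24/6 = 4; σ²_Instrument calibration = ((5−3)/6)² = 0.111
te_Pilot data = (11 + 4·13 + 15)/6 = 78/6 = 13; σ²_Pilot data = ((15−11)/6)² = 0.444
te_Data collection = (6 + 4·9 + 12)/6 = 54/6 = 9; σ²_Data collection = ((12−6)/6)² = 1.000
te_Data cleaning = (1 + 4·3 + 5)/6 = 18/6 = 3; σ²_Data cleaning = ((5−1)/6)² = 0.444
te_Analysis = (1 + 4·4 + 7)/6 = 24/6 = 4; σ²_Analysis = ((7−1)/6)² = 1.000
te_Draft manuscript = (12 + 4·13 + 20)/6 = 84/6 = 14; σ²_Draft manuscript = ((20−12)/6)² = 1.778
te_Internal review = (7 + 4·13 + 19)/6 = 78/6 = 13; σ²_Internal review = ((19−7)/6)² = 4.000
te_Submission = (1 + 4·3 + 17)/6 = 30/6 = 5; σ²_Submission = ((17−1)/6)² = 7.111

Forward pass:
ES_Recruitment = 0; EF_Recruitment = 7
ES_Instrument calibration = 7; EF_Instrument calibration = 7+4 = 11
ES_Pilot data = 7; EF_Pilot data = 7+13 = 20
ES_Data collection = 7; EF_Data collection = 7+9 = 16
ES_Data cleaning = 7; EF_Data cleaning = 7+3 = 10
ES_Analysis = 20; EF_Analysis = 20+4 = 24
ES_Draft manuscript = 7; EF_Draft manuscript = 7+14 = 21
ES_Internal review = 7; EF_Internal review = 7+13 = 20
ES_Submission = max(EF_Instrument calibration=11, EF_Data collection=16, EF_Data cleaning=10, EF_Analysis=24, EF_Draft manuscript=21, EF_Internal review=20) = 24; EF_Submission = 24+5 = 29
Expected project duration μ = 29 days. Critical path: Recruitment → Pilot data → Analysis → Submission.

Variance along critical path = 1.778 + 0.444 + 1.000 + 7.111 = 10.333; σ = 3.215 days.
D = μ + z·σ = 29 + 2.326·3.215 = 36.5 days

36.5 days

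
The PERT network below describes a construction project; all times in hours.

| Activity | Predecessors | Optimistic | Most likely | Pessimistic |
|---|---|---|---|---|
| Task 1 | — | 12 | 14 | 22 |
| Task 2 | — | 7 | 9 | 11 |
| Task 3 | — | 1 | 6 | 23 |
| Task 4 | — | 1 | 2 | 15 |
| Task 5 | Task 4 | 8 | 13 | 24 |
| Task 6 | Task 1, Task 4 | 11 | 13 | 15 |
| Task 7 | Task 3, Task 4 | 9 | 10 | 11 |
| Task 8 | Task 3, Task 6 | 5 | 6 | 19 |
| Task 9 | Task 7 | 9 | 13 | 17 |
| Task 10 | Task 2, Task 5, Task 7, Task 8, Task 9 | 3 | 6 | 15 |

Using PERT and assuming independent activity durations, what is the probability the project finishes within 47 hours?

0.869

te_Task 1 = (12 + 4·14 + 22)/6 = 90/6 = 15; σ²_Task 1 = ((22−12)/6)² = 2.778
te_Task 2 = (7 + 4·9 + 11)/6 = 54/6 = 9; σ²_Task 2 = ((11−7)/6)² = 0.444
te_Task 3 = (1 + 4·6 + 23)/6 = 48/6 = 8; σ²_Task 3 = ((23−1)/6)² = 13.444
te_Task 4 = (1 + 4·2 + 15)/6 = 24/6 = 4; σ²_Task 4 = ((15−1)/6)² = 5.444
te_Task 5 = (8 + 4·13 + 24)/6 = 84/6 = 14; σ²_Task 5 = ((24−8)/6)² = 7.111
te_Task 6 = (11 + 4·13 + 15)/6 = 78/6 = 13; σ²_Task 6 = ((15−11)/6)² = 0.444
te_Task 7 = (9 + 4·10 + 11)/6 = 60/6 = 10; σ²_Task 7 = ((11−9)/6)² = 0.111
te_Task 8 = (5 + 4·6 + 19)/6 = 48/6 = 8; σ²_Task 8 = ((19−5)/6)² = 5.444
te_Task 9 = (9 + 4·13 + 17)/6 = 78/6 = 13; σ²_Task 9 = ((17−9)/6)² = 1.778
te_Task 10 = (3 + 4·6 + 15)/6 = 42/6 = 7; σ²_Task 10 = ((15−3)/6)² = 4.000

Forward pass:
ES_Task 1 = 0; EF_Task 1 = 15
ES_Task 2 = 0; EF_Task 2 = 9
ES_Task 3 = 0; EF_Task 3 = 8
ES_Task 4 = 0; EF_Task 4 = 4
ES_Task 5 = 4; EF_Task 5 = 4+14 = 18
ES_Task 6 = max(EF_Task 1=15, EF_Task 4=4) = 15; EF_Task 6 = 15+13 = 28
ES_Task 7 = max(EF_Task 3=8, EF_Task 4=4) = 8; EF_Task 7 = 8+10 = 18
ES_Task 8 = max(EF_Task 3=8, EF_Task 6=28) = 28; EF_Task 8 = 28+8 = 36
ES_Task 9 = 18; EF_Task 9 = 18+13 = 31
ES_Task 10 = max(EF_Task 2=9, EF_Task 5=18, EF_Task 7=18, EF_Task 8=36, EF_Task 9=31) = 36; EF_Task 10 = 36+7 = 43
Expected project duration μ = 43 hours. Critical path: Task 1 → Task 6 → Task 8 → Task 10.

Variance along critical path = 2.778 + 0.444 + 5.444 + 4.000 = 12.667; σ = √12.667 = 3.559 hours.
Z = (47 − 43) / 3.559 = 1.124
P(T ≤ 47) = Φ(1.124) ≈ 0.869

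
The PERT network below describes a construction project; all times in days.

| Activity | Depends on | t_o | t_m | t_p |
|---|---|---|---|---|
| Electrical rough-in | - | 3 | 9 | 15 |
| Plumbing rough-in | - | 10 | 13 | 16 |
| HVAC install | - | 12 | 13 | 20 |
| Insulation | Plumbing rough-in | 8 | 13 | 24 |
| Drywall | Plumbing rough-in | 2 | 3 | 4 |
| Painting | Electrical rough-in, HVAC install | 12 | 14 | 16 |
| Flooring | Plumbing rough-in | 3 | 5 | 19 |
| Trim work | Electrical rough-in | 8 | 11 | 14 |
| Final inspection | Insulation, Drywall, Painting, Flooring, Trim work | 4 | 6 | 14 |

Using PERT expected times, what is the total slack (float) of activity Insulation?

1 days

te_Electrical rough-in = (3 + 4·9 + 15)/6 = 54/6 = 9
te_Plumbing rough-in = (10 + 4·13 + 16)/6 = 78/6 = 13
te_HVAC install = (12 + 4·13 + 20)/6 = 84/6 = 14
te_Insulation = (8 + 4·13 + 24)/6 = 84/6 = 14
te_Drywall = (2 + 4·3 + 4)/6 = 18/6 = 3
te_Painting = (12 + 4·14 + 16)/6 = 84/6 = 14
te_Flooring = (3 + 4·5 + 19)/6 = 42/6 = 7
te_Trim work = (8 + 4·11 + 14)/6 = 66/6 = 11
te_Final inspection = (4 + 4·6 + 14)/6 = 42/6 = 7

Forward pass:
ES_Electrical rough-in = 0; EF_Electrical rough-in = 9
ES_Plumbing rough-in = 0; EF_Plumbing rough-in = 13
ES_HVAC install = 0; EF_HVAC install = 14
ES_Insulation = 13; EF_Insulation = 13+14 = 27
ES_Drywall = 13; EF_Drywall = 13+3 = 16
ES_Painting = max(EF_Electrical rough-in=9, EF_HVAC install=14) = 14; EF_Painting = 14+14 = 28
ES_Flooring = 13; EF_Flooring = 13+7 = 20
ES_Trim work = 9; EF_Trim work = 9+11 = 20
ES_Final inspection = max(EF_Insulation=27, EF_Drywall=16, EF_Painting=28, EF_Flooring=20, EF_Trim work=20) = 28; EF_Final inspection = 28+7 = 35
Expected project duration μ = 35 days. Critical path: HVAC install → Painting → Final inspection.

Backward pass:
LF_Final inspection = 35; LS_Final inspection = 35−7 = 28
LF_Trim work = LS_Final inspection = 28; LS_Trim work = 28−11 = 17
LF_Flooring = LS_Final inspection = 28; LS_Flooring = 28−7 = 21
LF_Painting = LS_Final inspection = 28; LS_Painting = 28−14 = 14
LF_Drywall = LS_Final inspection = 28; LS_Drywall = 28−3 = 25
LF_Insulation = LS_Final inspection = 28; LS_Insulation = 28−14 = 14
LF_HVAC install = LS_Painting = 14; LS_HVAC install = 14−14 = 0
LF_Plumbing rough-in = min(LS_Insulation=14, LS_Drywall=25, LS_Flooring=21) = 14; LS_Plumbing rough-in = 14−13 = 1
LF_Electrical rough-in = min(LS_Painting=14, LS_Trim work=17) = 14; LS_Electrical rough-in = 14−9 = 5
Slack_Insulation = LS_Insulation − ES_Insulation = 14 − 13 = 1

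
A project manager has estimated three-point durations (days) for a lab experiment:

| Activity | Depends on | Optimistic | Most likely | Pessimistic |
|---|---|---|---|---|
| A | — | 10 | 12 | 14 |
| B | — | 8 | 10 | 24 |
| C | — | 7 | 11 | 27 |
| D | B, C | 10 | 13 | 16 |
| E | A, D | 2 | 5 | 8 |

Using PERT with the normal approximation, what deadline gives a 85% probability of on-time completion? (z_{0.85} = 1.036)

34.8 days

te_A = (10 + 4·12 + 14)/6 = 72/6 = 12; σ²_A = ((14−10)/6)² = 0.444
te_B = (8 + 4·10 + 24)/6 = 72/6 = 12; σ²_B = ((24−8)/6)² = 7.111
te_C = (7 + 4·11 + 27)/6 = 78/6 = 13; σ²_C = ((27−7)/6)² = 11.111
te_D = (10 + 4·13 + 16)/6 = 78/6 = 13; σ²_D = ((16−10)/6)² = 1.000
te_E = (2 + 4·5 + 8)/6 = 30/6 = 5; σ²_E = ((8−2)/6)² = 1.000

Forward pass:
ES_A = 0; EF_A = 12
ES_B = 0; EF_B = 12
ES_C = 0; EF_C = 13
ES_D = max(EF_B=12, EF_C=13) = 13; EF_D = 13+13 = 26
ES_E = max(EF_A=12, EF_D=26) = 26; EF_E = 26+5 = 31
Expected project duration μ = 31 days. Critical path: C → D → E.

Variance along critical path = 11.111 + 1.000 + 1.000 = 13.111; σ = 3.621 days.
D = μ + z·σ = 31 + 1.036·3.621 = 34.8 days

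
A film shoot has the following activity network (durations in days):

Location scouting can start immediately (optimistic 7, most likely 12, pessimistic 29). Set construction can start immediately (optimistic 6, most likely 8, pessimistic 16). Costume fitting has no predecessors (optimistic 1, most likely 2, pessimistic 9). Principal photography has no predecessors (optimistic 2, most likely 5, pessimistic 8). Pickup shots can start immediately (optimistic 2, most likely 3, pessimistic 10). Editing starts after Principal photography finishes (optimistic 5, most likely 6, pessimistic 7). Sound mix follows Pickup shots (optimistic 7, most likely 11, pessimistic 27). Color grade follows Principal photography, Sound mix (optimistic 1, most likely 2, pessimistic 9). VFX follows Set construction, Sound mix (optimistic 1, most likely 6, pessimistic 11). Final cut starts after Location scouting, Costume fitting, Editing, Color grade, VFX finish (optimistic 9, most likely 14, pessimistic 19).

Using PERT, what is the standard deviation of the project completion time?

te_Location scouting = (7 + 4·12 + 29)/6 = 84/6 = 14; σ²_Location scouting = ((29−7)/6)² = 13.444
te_Set construction = (6 + 4·8 + 16)/6 = 54/6 = 9; σ²_Set construction = ((16−6)/6)² = 2.778
te_Costume fitting = (1 + 4·2 + 9)/6 = 18/6 = 3; σ²_Costume fitting = ((9−1)/6)² = 1.778
te_Principal photography = (2 + 4·5 + 8)/6 = 30/6 = 5; σ²_Principal photography = ((8−2)/6)² = 1.000
te_Pickup shots = (2 + 4·3 + 10)/6 = 24/6 = 4; σ²_Pickup shots = ((10−2)/6)² = 1.778
te_Editing = (5 + 4·6 + 7)/6 = 36/6 = 6; σ²_Editing = ((7−5)/6)² = 0.111
te_Sound mix = (7 + 4·11 + 27)/6 = 78/6 = 13; σ²_Sound mix = ((27−7)/6)² = 11.111
te_Color grade = (1 + 4·2 + 9)/6 = 18/6 = 3; σ²_Color grade = ((9−1)/6)² = 1.778
te_VFX = (1 + 4·6 + 11)/6 = 36/6 = 6; σ²_VFX = ((11−1)/6)² = 2.778
te_Final cut = (9 + 4·14 + 19)/6 = 84/6 = 14; σ²_Final cut = ((19−9)/6)² = 2.778

Forward pass:
ES_Location scouting = 0; EF_Location scouting = 14
ES_Set construction = 0; EF_Set construction = 9
ES_Costume fitting = 0; EF_Costume fitting = 3
ES_Principal photography = 0; EF_Principal photography = 5
ES_Pickup shots = 0; EF_Pickup shots = 4
ES_Editing = 5; EF_Editing = 5+6 = 11
ES_Sound mix = 4; EF_Sound mix = 4+13 = 17
ES_Color grade = max(EF_Principal photography=5, EF_Sound mix=17) = 17; EF_Color grade = 17+3 = 20
ES_VFX = max(EF_Set construction=9, EF_Sound mix=17) = 17; EF_VFX = 17+6 = 23
ES_Final cut = max(EF_Location scouting=14, EF_Costume fitting=3, EF_Editing=11, EF_Color grade=20, EF_VFX=23) = 23; EF_Final cut = 23+14 = 37
Expected project duration μ = 37 days. Critical path: Pickup shots → Sound mix → VFX → Final cut.

Variance along critical path = 1.778 + 11.111 + 2.778 + 2.778 = 18.444
σ = √18.444 = 4.295 days

4.29 days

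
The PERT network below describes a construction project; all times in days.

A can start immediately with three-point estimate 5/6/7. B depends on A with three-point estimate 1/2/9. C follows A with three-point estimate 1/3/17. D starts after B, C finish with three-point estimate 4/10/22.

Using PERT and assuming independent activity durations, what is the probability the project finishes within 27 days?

0.893

te_A = (5 + 4·6 + 7)/6 = 36/6 = 6; σ²_A = ((7−5)/6)² = 0.111
te_B = (1 + 4·2 + 9)/6 = 18/6 = 3; σ²_B = ((9−1)/6)² = 1.778
te_C = (1 + 4·3 + 17)/6 = 30/6 = 5; σ²_C = ((17−1)/6)² = 7.111
te_D = (4 + 4·10 + 22)/6 = 66/6 = 11; σ²_D = ((22−4)/6)² = 9.000

Forward pass:
ES_A = 0; EF_A = 6
ES_B = 6; EF_B = 6+3 = 9
ES_C = 6; EF_C = 6+5 = 11
ES_D = max(EF_B=9, EF_C=11) = 11; EF_D = 11+11 = 22
Expected project duration μ = 22 days. Critical path: A → C → D.

Variance along critical path = 0.111 + 7.111 + 9.000 = 16.222; σ = √16.222 = 4.028 days.
Z = (27 − 22) / 4.028 = 1.241
P(T ≤ 27) = Φ(1.241) ≈ 0.893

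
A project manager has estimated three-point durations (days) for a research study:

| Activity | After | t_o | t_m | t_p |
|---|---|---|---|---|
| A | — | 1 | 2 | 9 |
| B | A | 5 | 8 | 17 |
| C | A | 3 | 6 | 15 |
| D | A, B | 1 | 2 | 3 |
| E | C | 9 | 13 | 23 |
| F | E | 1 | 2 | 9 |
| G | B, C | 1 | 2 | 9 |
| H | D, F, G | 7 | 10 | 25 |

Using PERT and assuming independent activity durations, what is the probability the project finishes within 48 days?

te_A = (1 + 4·2 + 9)/6 = 18/6 = 3; σ²_A = ((9−1)/6)² = 1.778
te_B = (5 + 4·8 + 17)/6 = 54/6 = 9; σ²_B = ((17−5)/6)² = 4.000
te_C = (3 + 4·6 + 15)/6 = 42/6 = 7; σ²_C = ((15−3)/6)² = 4.000
te_D = (1 + 4·2 + 3)/6 = 12/6 = 2; σ²_D = ((3−1)/6)² = 0.111
te_E = (9 + 4·13 + 23)/6 = 84/6 = 14; σ²_E = ((23−9)/6)² = 5.444
te_F = (1 + 4·2 + 9)/6 = 18/6 = 3; σ²_F = ((9−1)/6)² = 1.778
te_G = (1 + 4·2 + 9)/6 = 18/6 = 3; σ²_G = ((9−1)/6)² = 1.778
te_H = (7 + 4·10 + 25)/6 = 72/6 = 12; σ²_H = ((25−7)/6)² = 9.000

Forward pass:
ES_A = 0; EF_A = 3
ES_B = 3; EF_B = 3+9 = 12
ES_C = 3; EF_C = 3+7 = 10
ES_D = max(EF_A=3, EF_B=12) = 12; EF_D = 12+2 = 14
ES_E = 10; EF_E = 10+14 = 24
ES_F = 24; EF_F = 24+3 = 27
ES_G = max(EF_B=12, EF_C=10) = 12; EF_G = 12+3 = 15
ES_H = max(EF_D=14, EF_F=27, EF_G=15) = 27; EF_H = 27+12 = 39
Expected project duration μ = 39 days. Critical path: A → C → E → F → H.

Variance along critical path = 1.778 + 4.000 + 5.444 + 1.778 + 9.000 = 22.000; σ = √22.000 = 4.690 days.
Z = (48 − 39) / 4.690 = 1.919
P(T ≤ 48) = Φ(1.919) ≈ 0.972

0.972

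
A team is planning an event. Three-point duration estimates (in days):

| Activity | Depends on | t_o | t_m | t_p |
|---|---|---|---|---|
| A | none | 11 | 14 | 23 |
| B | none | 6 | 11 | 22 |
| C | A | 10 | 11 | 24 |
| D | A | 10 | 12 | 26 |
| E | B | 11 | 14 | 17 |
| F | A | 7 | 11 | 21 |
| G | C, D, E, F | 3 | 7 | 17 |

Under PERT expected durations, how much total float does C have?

1 days

te_A = (11 + 4·14 + 23)/6 = 90/6 = 15
te_B = (6 + 4·11 + 22)/6 = 72/6 = 12
te_C = (10 + 4·11 + 24)/6 = 78/6 = 13
te_D = (10 + 4·12 + 26)/6 = 84/6 = 14
te_E = (11 + 4·14 + 17)/6 = 84/6 = 14
te_F = (7 + 4·11 + 21)/6 = 72/6 = 12
te_G = (3 + 4·7 + 17)/6 = 48/6 = 8

Forward pass:
ES_A = 0; EF_A = 15
ES_B = 0; EF_B = 12
ES_C = 15; EF_C = 15+13 = 28
ES_D = 15; EF_D = 15+14 = 29
ES_E = 12; EF_E = 12+14 = 26
ES_F = 15; EF_F = 15+12 = 27
ES_G = max(EF_C=28, EF_D=29, EF_E=26, EF_F=27) = 29; EF_G = 29+8 = 37
Expected project duration μ = 37 days. Critical path: A → D → G.

Backward pass:
LF_G = 37; LS_G = 37−8 = 29
LF_F = LS_G = 29; LS_F = 29−12 = 17
LF_E = LS_G = 29; LS_E = 29−14 = 15
LF_D = LS_G = 29; LS_D = 29−14 = 15
LF_C = LS_G = 29; LS_C = 29−13 = 16
LF_B = LS_E = 15; LS_B = 15−12 = 3
LF_A = min(LS_C=16, LS_D=15, LS_F=17) = 15; LS_A = 15−15 = 0
Slack_C = LS_C − ES_C = 16 − 15 = 1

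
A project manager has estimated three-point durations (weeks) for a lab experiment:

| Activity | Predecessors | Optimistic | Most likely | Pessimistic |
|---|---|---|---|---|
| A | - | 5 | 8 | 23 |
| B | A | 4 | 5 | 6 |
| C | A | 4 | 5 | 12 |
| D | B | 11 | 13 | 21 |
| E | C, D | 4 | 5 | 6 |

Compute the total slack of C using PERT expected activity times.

13 weeks

te_A = (5 + 4·8 + 23)/6 = 60/6 = 10
te_B = (4 + 4·5 + 6)/6 = 30/6 = 5
te_C = (4 + 4·5 + 12)/6 = 36/6 = 6
te_D = (11 + 4·13 + 21)/6 = 84/6 = 14
te_E = (4 + 4·5 + 6)/6 = 30/6 = 5

Forward pass:
ES_A = 0; EF_A = 10
ES_B = 10; EF_B = 10+5 = 15
ES_C = 10; EF_C = 10+6 = 16
ES_D = 15; EF_D = 15+14 = 29
ES_E = max(EF_C=16, EF_D=29) = 29; EF_E = 29+5 = 34
Expected project duration μ = 34 weeks. Critical path: A → B → D → E.

Backward pass:
LF_E = 34; LS_E = 34−5 = 29
LF_D = LS_E = 29; LS_D = 29−14 = 15
LF_C = LS_E = 29; LS_C = 29−6 = 23
LF_B = LS_D = 15; LS_B = 15−5 = 10
LF_A = min(LS_B=10, LS_C=23) = 10; LS_A = 10−10 = 0
Slack_C = LS_C − ES_C = 23 − 10 = 13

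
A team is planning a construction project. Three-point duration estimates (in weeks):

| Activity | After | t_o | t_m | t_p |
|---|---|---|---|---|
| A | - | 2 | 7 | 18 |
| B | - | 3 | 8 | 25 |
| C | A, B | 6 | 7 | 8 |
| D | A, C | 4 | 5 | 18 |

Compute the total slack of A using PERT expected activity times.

2 weeks

te_A = (2 + 4·7 + 18)/6 = 48/6 = 8
te_B = (3 + 4·8 + 25)/6 = 60/6 = 10
te_C = (6 + 4·7 + 8)/6 = 42/6 = 7
te_D = (4 + 4·5 + 18)/6 = 42/6 = 7

Forward pass:
ES_A = 0; EF_A = 8
ES_B = 0; EF_B = 10
ES_C = max(EF_A=8, EF_B=10) = 10; EF_C = 10+7 = 17
ES_D = max(EF_A=8, EF_C=17) = 17; EF_D = 17+7 = 24
Expected project duration μ = 24 weeks. Critical path: B → C → D.

Backward pass:
LF_D = 24; LS_D = 24−7 = 17
LF_C = LS_D = 17; LS_C = 17−7 = 10
LF_B = LS_C = 10; LS_B = 10−10 = 0
LF_A = min(LS_C=10, LS_D=17) = 10; LS_A = 10−8 = 2
Slack_A = LS_A − ES_A = 2 − 0 = 2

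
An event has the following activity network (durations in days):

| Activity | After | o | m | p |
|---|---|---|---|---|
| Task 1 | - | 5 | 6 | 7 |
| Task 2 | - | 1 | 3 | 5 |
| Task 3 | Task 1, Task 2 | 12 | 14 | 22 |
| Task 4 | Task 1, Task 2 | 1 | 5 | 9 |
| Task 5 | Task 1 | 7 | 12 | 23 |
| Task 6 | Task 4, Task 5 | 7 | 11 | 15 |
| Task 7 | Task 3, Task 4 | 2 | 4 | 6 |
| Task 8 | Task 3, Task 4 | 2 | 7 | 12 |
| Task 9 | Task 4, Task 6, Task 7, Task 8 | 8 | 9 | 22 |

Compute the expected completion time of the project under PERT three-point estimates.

41 days

te_Task 1 = (5 + 4·6 + 7)/6 = 36/6 = 6
te_Task 2 = (1 + 4·3 + 5)/6 = 18/6 = 3
te_Task 3 = (12 + 4·14 + 22)/6 = 90/6 = 15
te_Task 4 = (1 + 4·5 + 9)/6 = 30/6 = 5
te_Task 5 = (7 + 4·12 + 23)/6 = 78/6 = 13
te_Task 6 = (7 + 4·11 + 15)/6 = 66/6 = 11
te_Task 7 = (2 + 4·4 + 6)/6 = 24/6 = 4
te_Task 8 = (2 + 4·7 + 12)/6 = 42/6 = 7
te_Task 9 = (8 + 4·9 + 22)/6 = 66/6 = 11

Forward pass:
ES_Task 1 = 0; EF_Task 1 = 6
ES_Task 2 = 0; EF_Task 2 = 3
ES_Task 3 = max(EF_Task 1=6, EF_Task 2=3) = 6; EF_Task 3 = 6+15 = 21
ES_Task 4 = max(EF_Task 1=6, EF_Task 2=3) = 6; EF_Task 4 = 6+5 = 11
ES_Task 5 = 6; EF_Task 5 = 6+13 = 19
ES_Task 6 = max(EF_Task 4=11, EF_Task 5=19) = 19; EF_Task 6 = 19+11 = 30
ES_Task 7 = max(EF_Task 3=21, EF_Task 4=11) = 21; EF_Task 7 = 21+4 = 25
ES_Task 8 = max(EF_Task 3=21, EF_Task 4=11) = 21; EF_Task 8 = 21+7 = 28
ES_Task 9 = max(EF_Task 4=11, EF_Task 6=30, EF_Task 7=25, EF_Task 8=28) = 30; EF_Task 9 = 30+11 = 41
Expected project duration μ = 41 days. Critical path: Task 1 → Task 5 → Task 6 → Task 9.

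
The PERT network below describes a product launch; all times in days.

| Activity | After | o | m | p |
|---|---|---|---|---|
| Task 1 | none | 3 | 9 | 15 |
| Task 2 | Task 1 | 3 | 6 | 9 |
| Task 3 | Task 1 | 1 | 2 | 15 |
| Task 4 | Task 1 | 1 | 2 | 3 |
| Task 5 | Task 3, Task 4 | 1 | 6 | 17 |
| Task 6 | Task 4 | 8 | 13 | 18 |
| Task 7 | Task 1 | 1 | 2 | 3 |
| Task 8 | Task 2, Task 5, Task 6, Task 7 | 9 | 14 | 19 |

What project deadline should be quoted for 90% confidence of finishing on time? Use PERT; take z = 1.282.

te_Task 1 = (3 + 4·9 + 15)/6 = 54/6 = 9; σ²_Task 1 = ((15−3)/6)² = 4.000
te_Task 2 = (3 + 4·6 + 9)/6 = 36/6 = 6; σ²_Task 2 = ((9−3)/6)² = 1.000
te_Task 3 = (1 + 4·2 + 15)/6 = 24/6 = 4; σ²_Task 3 = ((15−1)/6)² = 5.444
te_Task 4 = (1 + 4·2 + 3)/6 = 12/6 = 2; σ²_Task 4 = ((3−1)/6)² = 0.111
te_Task 5 = (1 + 4·6 + 17)/6 = 42/6 = 7; σ²_Task 5 = ((17−1)/6)² = 7.111
te_Task 6 = (8 + 4·13 + 18)/6 = 78/6 = 13; σ²_Task 6 = ((18−8)/6)² = 2.778
te_Task 7 = (1 + 4·2 + 3)/6 = 12/6 = 2; σ²_Task 7 = ((3−1)/6)² = 0.111
te_Task 8 = (9 + 4·14 + 19)/6 = 84/6 = 14; σ²_Task 8 = ((19−9)/6)² = 2.778

Forward pass:
ES_Task 1 = 0; EF_Task 1 = 9
ES_Task 2 = 9; EF_Task 2 = 9+6 = 15
ES_Task 3 = 9; EF_Task 3 = 9+4 = 13
ES_Task 4 = 9; EF_Task 4 = 9+2 = 11
ES_Task 5 = max(EF_Task 3=13, EF_Task 4=11) = 13; EF_Task 5 = 13+7 = 20
ES_Task 6 = 11; EF_Task 6 = 11+13 = 24
ES_Task 7 = 9; EF_Task 7 = 9+2 = 11
ES_Task 8 = max(EF_Task 2=15, EF_Task 5=20, EF_Task 6=24, EF_Task 7=11) = 24; EF_Task 8 = 24+14 = 38
Expected project duration μ = 38 days. Critical path: Task 1 → Task 4 → Task 6 → Task 8.

Variance along critical path = 4.000 + 0.111 + 2.778 + 2.778 = 9.667; σ = 3.109 days.
D = μ + z·σ = 38 + 1.282·3.109 = 42.0 days

42.0 days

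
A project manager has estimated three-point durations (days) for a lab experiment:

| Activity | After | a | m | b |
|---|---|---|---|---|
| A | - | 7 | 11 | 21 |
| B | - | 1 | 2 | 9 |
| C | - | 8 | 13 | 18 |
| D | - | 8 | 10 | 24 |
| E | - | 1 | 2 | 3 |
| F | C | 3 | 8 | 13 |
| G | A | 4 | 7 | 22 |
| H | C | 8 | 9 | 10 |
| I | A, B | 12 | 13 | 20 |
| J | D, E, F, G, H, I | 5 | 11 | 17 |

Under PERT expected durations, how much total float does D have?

te_A = (7 + 4·11 + 21)/6 = 72/6 = 12
te_B = (1 + 4·2 + 9)/6 = 18/6 = 3
te_C = (8 + 4·13 + 18)/6 = 78/6 = 13
te_D = (8 + 4·10 + 24)/6 = 72/6 = 12
te_E = (1 + 4·2 + 3)/6 = 12/6 = 2
te_F = (3 + 4·8 + 13)/6 = 48/6 = 8
te_G = (4 + 4·7 + 22)/6 = 54/6 = 9
te_H = (8 + 4·9 + 10)/6 = 54/6 = 9
te_I = (12 + 4·13 + 20)/6 = 84/6 = 14
te_J = (5 + 4·11 + 17)/6 = 66/6 = 11

Forward pass:
ES_A = 0; EF_A = 12
ES_B = 0; EF_B = 3
ES_C = 0; EF_C = 13
ES_D = 0; EF_D = 12
ES_E = 0; EF_E = 2
ES_F = 13; EF_F = 13+8 = 21
ES_G = 12; EF_G = 12+9 = 21
ES_H = 13; EF_H = 13+9 = 22
ES_I = max(EF_A=12, EF_B=3) = 12; EF_I = 12+14 = 26
ES_J = max(EF_D=12, EF_E=2, EF_F=21, EF_G=21, EF_H=22, EF_I=26) = 26; EF_J = 26+11 = 37
Expected project duration μ = 37 days. Critical path: A → I → J.

Backward pass:
LF_J = 37; LS_J = 37−11 = 26
LF_I = LS_J = 26; LS_I = 26−14 = 12
LF_H = LS_J = 26; LS_H = 26−9 = 17
LF_G = LS_J = 26; LS_G = 26−9 = 17
LF_F = LS_J = 26; LS_F = 26−8 = 18
LF_E = LS_J = 26; LS_E = 26−2 = 24
LF_D = LS_J = 26; LS_D = 26−12 = 14
LF_C = min(LS_F=18, LS_H=17) = 17; LS_C = 17−13 = 4
LF_B = LS_I = 12; LS_B = 12−3 = 9
LF_A = min(LS_G=17, LS_I=12) = 12; LS_A = 12−12 = 0
Slack_D = LS_D − ES_D = 14 − 0 = 14

14 days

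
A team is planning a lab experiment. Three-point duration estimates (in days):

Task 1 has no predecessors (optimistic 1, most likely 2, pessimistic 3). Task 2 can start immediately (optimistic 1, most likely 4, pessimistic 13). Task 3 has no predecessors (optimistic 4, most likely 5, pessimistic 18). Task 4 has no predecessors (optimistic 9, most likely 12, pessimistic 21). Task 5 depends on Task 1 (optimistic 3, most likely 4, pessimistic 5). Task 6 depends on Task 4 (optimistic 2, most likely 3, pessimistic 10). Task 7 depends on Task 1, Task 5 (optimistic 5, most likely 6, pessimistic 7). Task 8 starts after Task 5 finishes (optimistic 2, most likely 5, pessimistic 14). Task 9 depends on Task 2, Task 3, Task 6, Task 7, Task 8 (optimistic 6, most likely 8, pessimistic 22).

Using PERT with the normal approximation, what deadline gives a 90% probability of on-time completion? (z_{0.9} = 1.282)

te_Task 1 = (1 + 4·2 + 3)/6 = 12/6 = 2; σ²_Task 1 = ((3−1)/6)² = 0.111
te_Task 2 = (1 + 4·4 + 13)/6 = 30/6 = 5; σ²_Task 2 = ((13−1)/6)² = 4.000
te_Task 3 = (4 + 4·5 + 18)/6 = 42/6 = 7; σ²_Task 3 = ((18−4)/6)² = 5.444
te_Task 4 = (9 + 4·12 + 21)/6 = 78/6 = 13; σ²_Task 4 = ((21−9)/6)² = 4.000
te_Task 5 = (3 + 4·4 + 5)/6 = 24/6 = 4; σ²_Task 5 = ((5−3)/6)² = 0.111
te_Task 6 = (2 + 4·3 + 10)/6 = 24/6 = 4; σ²_Task 6 = ((10−2)/6)² = 1.778
te_Task 7 = (5 + 4·6 + 7)/6 = 36/6 = 6; σ²_Task 7 = ((7−5)/6)² = 0.111
te_Task 8 = (2 + 4·5 + 14)/6 = 36/6 = 6; σ²_Task 8 = ((14−2)/6)² = 4.000
te_Task 9 = (6 + 4·8 + 22)/6 = 60/6 = 10; σ²_Task 9 = ((22−6)/6)² = 7.111

Forward pass:
ES_Task 1 = 0; EF_Task 1 = 2
ES_Task 2 = 0; EF_Task 2 = 5
ES_Task 3 = 0; EF_Task 3 = 7
ES_Task 4 = 0; EF_Task 4 = 13
ES_Task 5 = 2; EF_Task 5 = 2+4 = 6
ES_Task 6 = 13; EF_Task 6 = 13+4 = 17
ES_Task 7 = max(EF_Task 1=2, EF_Task 5=6) = 6; EF_Task 7 = 6+6 = 12
ES_Task 8 = 6; EF_Task 8 = 6+6 = 12
ES_Task 9 = max(EF_Task 2=5, EF_Task 3=7, EF_Task 6=17, EF_Task 7=12, EF_Task 8=12) = 17; EF_Task 9 = 17+10 = 27
Expected project duration μ = 27 days. Critical path: Task 4 → Task 6 → Task 9.

Variance along critical path = 4.000 + 1.778 + 7.111 = 12.889; σ = 3.590 days.
D = μ + z·σ = 27 + 1.282·3.590 = 31.6 days

31.6 days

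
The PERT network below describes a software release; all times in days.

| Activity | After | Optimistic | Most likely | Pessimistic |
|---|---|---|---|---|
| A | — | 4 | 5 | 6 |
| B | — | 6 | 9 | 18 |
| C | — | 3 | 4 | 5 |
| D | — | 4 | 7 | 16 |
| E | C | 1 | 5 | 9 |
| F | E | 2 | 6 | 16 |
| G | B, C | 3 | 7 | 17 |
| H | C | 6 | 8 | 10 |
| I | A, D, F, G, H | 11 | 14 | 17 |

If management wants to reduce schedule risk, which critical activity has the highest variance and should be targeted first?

te_A = (4 + 4·5 + 6)/6 = 30/6 = 5; σ²_A = ((6−4)/6)² = 0.111
te_B = (6 + 4·9 + 18)/6 = 60/6 = 10; σ²_B = ((18−6)/6)² = 4.000
te_C = (3 + 4·4 + 5)/6 = 24/6 = 4; σ²_C = ((5−3)/6)² = 0.111
te_D = (4 + 4·7 + 16)/6 = 48/6 = 8; σ²_D = ((16−4)/6)² = 4.000
te_E = (1 + 4·5 + 9)/6 = 30/6 = 5; σ²_E = ((9−1)/6)² = 1.778
te_F = (2 + 4·6 + 16)/6 = 42/6 = 7; σ²_F = ((16−2)/6)² = 5.444
te_G = (3 + 4·7 + 17)/6 = 48/6 = 8; σ²_G = ((17−3)/6)² = 5.444
te_H = (6 + 4·8 + 10)/6 = 48/6 = 8; σ²_H = ((10−6)/6)² = 0.444
te_I = (11 + 4·14 + 17)/6 = 84/6 = 14; σ²_I = ((17−11)/6)² = 1.000

Forward pass:
ES_A = 0; EF_A = 5
ES_B = 0; EF_B = 10
ES_C = 0; EF_C = 4
ES_D = 0; EF_D = 8
ES_E = 4; EF_E = 4+5 = 9
ES_F = 9; EF_F = 9+7 = 16
ES_G = max(EF_B=10, EF_C=4) = 10; EF_G = 10+8 = 18
ES_H = 4; EF_H = 4+8 = 12
ES_I = max(EF_A=5, EF_D=8, EF_F=16, EF_G=18, EF_H=12) = 18; EF_I = 18+14 = 32
Expected project duration μ = 32 days. Critical path: B → G → I.

Variances on critical path: σ²_B=4.000, σ²_G=5.444, σ²_I=1.000.
Largest is σ²_G = 5.444.

G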